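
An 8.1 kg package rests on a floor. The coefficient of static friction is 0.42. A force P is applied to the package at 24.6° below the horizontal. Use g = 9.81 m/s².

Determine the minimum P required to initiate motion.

N = m g + P sin α (the push presses the package into the floor).
At impending slip, P cos α = μ_s N = μ_s (m g + P sin α).
Solving: P (cos α − μ_s sin α) = μ_s m g → P = 0.42×79.5/(cos 24.6° − 0.42 sin 24.6°) = 33.4/0.7344 = 45.4 N.

P ≈ 45.4 N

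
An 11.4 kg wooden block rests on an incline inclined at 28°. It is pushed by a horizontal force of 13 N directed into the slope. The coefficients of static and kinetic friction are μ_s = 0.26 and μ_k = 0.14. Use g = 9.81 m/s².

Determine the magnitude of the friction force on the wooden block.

f ≈ 14.7 N (up the incline)

The horizontal push has a component P sin θ into the surface, so N = m g cos θ + P sin θ = 98.74 + 6.103 = 104.8 N.
Along the incline, the net driving force (taking up-slope positive) is P cos θ − m g sin θ = 11.48 − 52.5 = -41.02 N, so equilibrium requires friction f = 41.02 N (up-slope).
Maximum static friction: μ_s N = 0.26 × 104.8 = 27.26 N.
|f_req| = 41.02 > 27.26 N → the wooden block slides down the incline; f = μ_k N = 0.14 × 104.8 = 14.7 N.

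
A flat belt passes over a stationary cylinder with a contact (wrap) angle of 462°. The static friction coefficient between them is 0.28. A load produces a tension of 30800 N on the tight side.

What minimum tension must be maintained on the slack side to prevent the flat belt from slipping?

T_min ≈ 3220 N

Capstan equation at impending slip: T_tight/T_slack = e^{μβ}.
β = 462° = 8.063 rad; e^{μβ} = e^{0.28×8.063} = 9.562.
T_slack = T_tight / e^{μβ} = 30800 / 9.562 = 3220 N.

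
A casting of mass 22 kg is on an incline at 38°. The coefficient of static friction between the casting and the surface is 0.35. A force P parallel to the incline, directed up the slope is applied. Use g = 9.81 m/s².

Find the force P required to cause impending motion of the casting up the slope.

P ≈ 192 N

At impending motion up the slope, friction acts down-slope at its limit: f = μ_s N.
P is parallel to the surface, so N = m g cos θ = 170 N.
Along the incline: P = m g sin θ + μ_s N = 133 + 0.35×170 = 192 N.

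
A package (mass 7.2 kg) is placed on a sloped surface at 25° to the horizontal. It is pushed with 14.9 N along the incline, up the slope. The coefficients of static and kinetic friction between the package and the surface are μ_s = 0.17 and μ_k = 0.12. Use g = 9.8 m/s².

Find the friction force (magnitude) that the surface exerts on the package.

Perpendicular to the surface, N = m g cos θ = 7.2·9.8·cos 25° = 63.95 N.
Parallel to the incline, ΣF = 0 gives f = m g sin θ − P = 29.82 − 14.9 = 14.92 N (up-slope positive).
The static-friction ceiling is μ_s N = 0.17 × 63.95 = 10.87 N.
Since |14.92| > 10.87 N, static friction cannot hold it; the package slides down the incline and kinetic friction applies: f = μ_k N = 0.12 × 63.95 = 7.67 N.

f ≈ 7.67 N (up the incline)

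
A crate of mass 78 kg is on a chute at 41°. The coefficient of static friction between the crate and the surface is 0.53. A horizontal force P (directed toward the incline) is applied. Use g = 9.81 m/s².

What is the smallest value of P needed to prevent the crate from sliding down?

P_min ≈ 178 N

The crate tends to slide down (tan θ > μ_s), so at the point of impending slip friction acts up-slope at its limit: f = μ_s N.
Perpendicular to the incline: N = m g cos θ + P sin θ.
Along the incline: P cos θ + μ_s N = m g sin θ, i.e. P cos θ + μ_s (m g cos θ + P sin θ) = m g sin θ.
Solving, P (cos θ + μ_s sin θ) = m g (sin θ − μ_s cos θ), so P = 765×0.2561/1.102 = 178 N.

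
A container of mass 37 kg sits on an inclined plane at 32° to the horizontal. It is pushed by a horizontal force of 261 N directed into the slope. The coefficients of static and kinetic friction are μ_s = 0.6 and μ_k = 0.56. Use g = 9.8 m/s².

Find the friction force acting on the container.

f ≈ 29.2 N (down the incline)

The horizontal push has a component P sin θ into the surface, so N = m g cos θ + P sin θ = 307.5 + 138.3 = 445.8 N.
Along the incline, the net driving force (taking up-slope positive) is P cos θ − m g sin θ = 221.3 − 192.1 = 29.19 N, so equilibrium requires friction f = -29.19 N (down-slope).
The limit of static friction is μ_s N = 267.5 N.
|f_req| = 29.19 ≤ 267.5 N → the container is in equilibrium; friction equals the required value.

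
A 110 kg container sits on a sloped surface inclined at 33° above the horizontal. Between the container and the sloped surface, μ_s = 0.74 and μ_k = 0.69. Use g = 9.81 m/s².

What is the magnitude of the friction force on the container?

f ≈ 588 N (up the incline)

Normal force: N = m g cos θ = 110 × 9.81 × cos 33° = 905 N.
For equilibrium along the incline, friction must balance the weight component: f = m g sin θ = 587.7 N up the slope.
Maximum static friction available: μ_s N = 0.74 × 905 = 669.7 N.
Since |587.7| ≤ 669.7 N, static friction is sufficient; f equals the required value, not μ_s N.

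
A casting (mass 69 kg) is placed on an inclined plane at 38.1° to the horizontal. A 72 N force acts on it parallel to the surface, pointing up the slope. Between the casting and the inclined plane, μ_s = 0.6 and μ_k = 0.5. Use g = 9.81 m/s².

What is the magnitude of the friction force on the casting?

f ≈ 266 N (up the incline)

The normal reaction is N = m g cos θ = 532.7 N.
For equilibrium along the incline the friction force must supply f = m g sin θ − P = 417.7 − 72 = 345.7 N (positive meaning up-slope).
Static friction can supply at most μ_s N = 319.6 N.
|345.7| exceeds 319.6 N, so the casting slips down-slope; friction is kinetic, f = μ_k N = 0.5×532.7 = 266 N.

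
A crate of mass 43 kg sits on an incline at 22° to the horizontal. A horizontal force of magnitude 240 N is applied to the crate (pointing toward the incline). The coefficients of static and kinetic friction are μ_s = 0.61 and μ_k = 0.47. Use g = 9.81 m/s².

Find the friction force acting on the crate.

f ≈ 64.5 N (down the incline)

Resolve perpendicular to the incline: N = m g cos θ + P sin θ = 43×9.81×cos 22° + 240×sin 22° = 481 N.
Parallel to the incline: P cos θ − m g sin θ = 222.5 − 158 = 64.5 N; the friction needed to balance this is 64.5 N acting down the slope.
The limit of static friction is μ_s N = 293.4 N.
Since 64.5 N is within the 293.4 N limit, the crate stays put and friction is exactly 64.5 N.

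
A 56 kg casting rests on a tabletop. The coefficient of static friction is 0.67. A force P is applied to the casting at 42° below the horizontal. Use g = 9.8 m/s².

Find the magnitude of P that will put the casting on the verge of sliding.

P ≈ 1250 N

N = m g + P sin α (the push presses the casting into the tabletop).
At impending slip, P cos α = μ_s N = μ_s (m g + P sin α).
Solving: P (cos α − μ_s sin α) = μ_s m g → P = 0.67×549/(cos 42° − 0.67 sin 42°) = 368/0.2948 = 1250 N.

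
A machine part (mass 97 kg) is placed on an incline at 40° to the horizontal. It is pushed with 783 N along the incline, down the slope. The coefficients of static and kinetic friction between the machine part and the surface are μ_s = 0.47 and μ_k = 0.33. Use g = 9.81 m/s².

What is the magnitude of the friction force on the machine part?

f ≈ 241 N (up the incline)

Perpendicular to the surface, N = m g cos θ = 97·9.81·cos 40° = 728.9 N.
For equilibrium along the incline the friction force must supply f = m g sin θ + P = 611.7 + 783 = 1395 N (positive meaning up-slope).
The static-friction ceiling is μ_s N = 0.47 × 728.9 = 342.6 N.
|1395| exceeds 342.6 N, so the machine part slips down-slope; friction is kinetic, f = μ_k N = 0.33×728.9 = 241 N.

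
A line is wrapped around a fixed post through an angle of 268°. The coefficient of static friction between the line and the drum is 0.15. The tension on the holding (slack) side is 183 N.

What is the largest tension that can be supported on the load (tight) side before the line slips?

At impending slip the capstan equation gives T₂/T₁ = e^{μβ} with β in radians.
β = 268° × π/180 = 4.677 rad.
e^{μβ} = e^{0.15×4.677} = 2.017.
T₂ = T₁ · e^{μβ} = 183 × 2.017 = 369 N.

T_max ≈ 369 N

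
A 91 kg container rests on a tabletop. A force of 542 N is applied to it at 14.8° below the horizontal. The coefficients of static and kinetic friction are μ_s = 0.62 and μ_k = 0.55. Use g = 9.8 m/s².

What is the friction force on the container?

Vertical equilibrium gives N = m g + P sin α = 1030 N.
For equilibrium, f = P cos α = 542×cos 14.8° = 524 N.
The static-friction limit is μ_s N = 638.8 N.
524 ≤ 638.8 N → static; friction equals the required 524 N.

f ≈ 524 N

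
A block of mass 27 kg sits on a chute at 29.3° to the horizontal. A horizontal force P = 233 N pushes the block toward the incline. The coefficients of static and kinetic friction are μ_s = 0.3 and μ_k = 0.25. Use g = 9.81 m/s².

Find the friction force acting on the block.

f ≈ 73.6 N (down the incline)

Normal direction: N = m g cos θ + P sin θ = 345 N.
Along the incline, the net driving force (taking up-slope positive) is P cos θ − m g sin θ = 203.2 − 129.6 = 73.57 N, so equilibrium requires friction f = -73.57 N (down-slope).
Maximum static friction: μ_s N = 0.3 × 345 = 103.5 N.
Since 73.57 N is within the 103.5 N limit, the block stays put and friction is exactly 73.6 N.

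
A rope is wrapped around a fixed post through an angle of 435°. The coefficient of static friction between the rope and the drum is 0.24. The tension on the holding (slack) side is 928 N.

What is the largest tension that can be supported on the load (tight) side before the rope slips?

T_max ≈ 5740 N

At impending slip the capstan equation gives T₂/T₁ = e^{μβ} with β in radians.
β = 435° × π/180 = 7.592 rad.
e^{μβ} = e^{0.24×7.592} = 6.185.
T₂ = T₁ · e^{μβ} = 928 × 6.185 = 5740 N.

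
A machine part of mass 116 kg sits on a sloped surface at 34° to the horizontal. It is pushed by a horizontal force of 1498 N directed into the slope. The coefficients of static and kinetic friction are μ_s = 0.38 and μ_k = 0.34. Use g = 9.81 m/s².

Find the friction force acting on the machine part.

The horizontal push has a component P sin θ into the surface, so N = m g cos θ + P sin θ = 943.4 + 837.7 = 1781 N.
Along the incline, the net driving force (taking up-slope positive) is P cos θ − m g sin θ = 1242 − 636.3 = 605.6 N, so equilibrium requires friction f = -605.6 N (down-slope).
Maximum static friction: μ_s N = 0.38 × 1781 = 676.8 N.
|f_req| = 605.6 ≤ 676.8 N → the machine part is in equilibrium; friction equals the required value.

f ≈ 606 N (down the incline)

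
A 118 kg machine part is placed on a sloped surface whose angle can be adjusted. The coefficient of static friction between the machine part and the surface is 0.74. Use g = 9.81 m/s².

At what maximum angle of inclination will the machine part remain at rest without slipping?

θ_max ≈ 36.5°

At the slip threshold, m g sin θ = μ_s · m g cos θ, so tan θ = μ_s.
θ_max = arctan(0.74) = 36.5°.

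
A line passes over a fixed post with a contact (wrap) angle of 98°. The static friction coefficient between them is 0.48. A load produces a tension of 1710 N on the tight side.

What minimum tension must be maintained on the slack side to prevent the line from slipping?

Capstan equation at impending slip: T_tight/T_slack = e^{μβ}.
β = 98° = 1.71 rad; e^{μβ} = e^{0.48×1.71} = 2.273.
T_slack = T_tight / e^{μβ} = 1710 / 2.273 = 752 N.

T_min ≈ 752 N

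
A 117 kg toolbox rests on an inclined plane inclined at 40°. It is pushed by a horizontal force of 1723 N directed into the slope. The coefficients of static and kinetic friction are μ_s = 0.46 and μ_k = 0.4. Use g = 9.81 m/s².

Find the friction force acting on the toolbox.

f ≈ 582 N (down the incline)

Normal direction: N = m g cos θ + P sin θ = 1987 N.
Along the incline, the net driving force (taking up-slope positive) is P cos θ − m g sin θ = 1320 − 737.8 = 582.1 N, so equilibrium requires friction f = -582.1 N (down-slope).
The limit of static friction is μ_s N = 913.9 N.
Since 582.1 N is within the 913.9 N limit, the toolbox stays put and friction is exactly 582 N.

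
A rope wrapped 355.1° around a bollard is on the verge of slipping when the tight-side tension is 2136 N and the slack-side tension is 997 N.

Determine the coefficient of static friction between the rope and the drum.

μ ≈ 0.123

T₂/T₁ = e^{μβ} → μ = ln(T₂/T₁)/β.
β = 355.1° = 6.198 rad.
μ = ln(2136/997)/6.198 = ln(2.142)/6.198 = 0.123.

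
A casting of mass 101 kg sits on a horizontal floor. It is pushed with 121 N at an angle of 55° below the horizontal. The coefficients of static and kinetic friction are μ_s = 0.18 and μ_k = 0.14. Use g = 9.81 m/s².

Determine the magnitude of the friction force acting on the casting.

N = m g + P sin α = 990.8 + 121×sin 55° = 1090 N.
Horizontally, friction must balance P cos α = 69.4 N.
μ_s N = 0.18 × 1090 = 196.2 N.
69.4 ≤ 196.2 N → static; friction equals the required 69.4 N.

f ≈ 69.4 N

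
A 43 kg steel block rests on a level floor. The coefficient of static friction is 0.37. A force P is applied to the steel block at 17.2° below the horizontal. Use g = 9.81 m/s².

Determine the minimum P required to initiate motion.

P ≈ 185 N

N = m g + P sin α (the push presses the steel block into the level floor).
At impending slip, P cos α = μ_s N = μ_s (m g + P sin α).
Solving: P (cos α − μ_s sin α) = μ_s m g → P = 0.37×422/(cos 17.2° − 0.37 sin 17.2°) = 156/0.8459 = 185 N.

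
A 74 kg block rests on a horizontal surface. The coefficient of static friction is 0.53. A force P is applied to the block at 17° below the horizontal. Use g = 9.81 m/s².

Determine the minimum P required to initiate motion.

P ≈ 480 N

N = m g + P sin α (the push presses the block into the horizontal surface).
At impending slip, P cos α = μ_s N = μ_s (m g + P sin α).
Solving: P (cos α − μ_s sin α) = μ_s m g → P = 0.53×726/(cos 17° − 0.53 sin 17°) = 385/0.8013 = 480 N.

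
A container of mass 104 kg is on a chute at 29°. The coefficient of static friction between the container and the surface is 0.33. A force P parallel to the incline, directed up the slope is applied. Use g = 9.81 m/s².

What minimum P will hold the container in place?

The container tends to slide down (tan θ > μ_s), so at the point of impending slip friction acts up-slope at its limit: f = μ_s N.
P is parallel to the surface, so N = m g cos θ = 892 N.
Along the incline: P + μ_s N = m g sin θ, so P = 495 − 0.33×892 = 200 N.

P_min ≈ 200 N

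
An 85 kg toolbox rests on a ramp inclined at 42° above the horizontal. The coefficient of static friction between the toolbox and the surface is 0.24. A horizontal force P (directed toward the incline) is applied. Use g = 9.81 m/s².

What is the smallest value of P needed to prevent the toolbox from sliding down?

P_min ≈ 453 N

The toolbox tends to slide down (tan θ > μ_s), so at the point of impending slip friction acts up-slope at its limit: f = μ_s N.
Perpendicular to the incline: N = m g cos θ + P sin θ.
Along the incline: P cos θ + μ_s N = m g sin θ, i.e. P cos θ + μ_s (m g cos θ + P sin θ) = m g sin θ.
Solving, P (cos θ + μ_s sin θ) = m g (sin θ − μ_s cos θ), so P = 834×0.4908/0.9037 = 453 N.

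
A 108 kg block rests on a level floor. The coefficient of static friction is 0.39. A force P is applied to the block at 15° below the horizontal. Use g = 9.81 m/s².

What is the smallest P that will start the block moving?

N = m g + P sin α (the push presses the block into the level floor).
At impending slip, P cos α = μ_s N = μ_s (m g + P sin α).
Solving: P (cos α − μ_s sin α) = μ_s m g → P = 0.39×1060/(cos 15° − 0.39 sin 15°) = 413/0.865 = 478 N.

P ≈ 478 N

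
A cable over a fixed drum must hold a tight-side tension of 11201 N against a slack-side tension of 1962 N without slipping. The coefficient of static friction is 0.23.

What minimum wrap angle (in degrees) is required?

β_min ≈ 434°

T₂/T₁ = e^{μβ} → β = ln(T₂/T₁)/μ.
β = ln(11201/1962)/0.23 = 1.742/0.23 = 7.574 rad.
In degrees: β = 7.574 × 180/π = 434°.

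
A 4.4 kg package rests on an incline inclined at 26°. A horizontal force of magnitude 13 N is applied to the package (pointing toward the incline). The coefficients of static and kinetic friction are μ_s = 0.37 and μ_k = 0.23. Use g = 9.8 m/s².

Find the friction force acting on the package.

f ≈ 7.22 N (up the incline)

Resolve perpendicular to the incline: N = m g cos θ + P sin θ = 4.4×9.8×cos 26° + 13×sin 26° = 44.45 N.
Parallel to the incline: P cos θ − m g sin θ = 11.68 − 18.9 = -7.218 N; the friction needed to balance this is 7.218 N acting up the slope.
Maximum static friction: μ_s N = 0.37 × 44.45 = 16.45 N.
|f_req| = 7.218 ≤ 16.45 N → the package is in equilibrium; friction equals the required value.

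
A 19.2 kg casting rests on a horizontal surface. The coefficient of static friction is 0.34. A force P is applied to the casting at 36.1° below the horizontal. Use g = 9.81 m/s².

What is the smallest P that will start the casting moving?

N = m g + P sin α (the push presses the casting into the horizontal surface).
At impending slip, P cos α = μ_s N = μ_s (m g + P sin α).
Solving: P (cos α − μ_s sin α) = μ_s m g → P = 0.34×188/(cos 36.1° − 0.34 sin 36.1°) = 64/0.6077 = 105 N.

P ≈ 105 N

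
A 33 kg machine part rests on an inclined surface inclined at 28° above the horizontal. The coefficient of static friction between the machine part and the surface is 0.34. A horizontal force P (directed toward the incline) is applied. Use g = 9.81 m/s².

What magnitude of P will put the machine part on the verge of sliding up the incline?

P ≈ 344 N

At impending motion up the slope, friction acts down-slope at its limit: f = μ_s N.
Perpendicular to the incline: N = m g cos θ + P sin θ.
Along the incline: P cos θ = m g sin θ + μ_s N = m g sin θ + μ_s (m g cos θ + P sin θ).
Solving, P (cos θ − μ_s sin θ) = m g (sin θ + μ_s cos θ), so P = 33×9.81×(sin 28° + 0.34 cos 28°)/(cos 28° − 0.34 sin 28°) = 324×0.7697/0.7233 = 344 N.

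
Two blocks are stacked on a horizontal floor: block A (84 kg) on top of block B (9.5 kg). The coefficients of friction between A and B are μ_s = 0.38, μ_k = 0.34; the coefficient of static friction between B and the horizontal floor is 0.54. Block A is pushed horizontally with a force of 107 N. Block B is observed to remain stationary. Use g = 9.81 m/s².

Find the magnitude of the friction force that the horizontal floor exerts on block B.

f ≈ 107 N

Normal force at the A–B interface: N₁ = m_A g = 824 N.
Maximum static friction on A from B: μ_s N₁ = 0.38×824 = 313.1 N.
Since P = 107 N ≤ 313.1 N, A does not slip on B; friction on A equals P = 107 N.
B experiences an equal 107 N forward from A (third law). B is in equilibrium, so the floor supplies f₂ = 107 N of static friction (limit μ_s(m_A+m_B)g = 495.3 N, not exceeded).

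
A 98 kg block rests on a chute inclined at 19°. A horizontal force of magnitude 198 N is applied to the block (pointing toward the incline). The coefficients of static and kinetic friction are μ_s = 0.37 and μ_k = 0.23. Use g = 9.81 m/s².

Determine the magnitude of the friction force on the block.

f ≈ 126 N (up the incline)

Resolve perpendicular to the incline: N = m g cos θ + P sin θ = 98×9.81×cos 19° + 198×sin 19° = 973.5 N.
Parallel to the incline: P cos θ − m g sin θ = 187.2 − 313 = -125.8 N; the friction needed to balance this is 125.8 N acting up the slope.
The limit of static friction is μ_s N = 360.2 N.
Since 125.8 N is within the 360.2 N limit, the block stays put and friction is exactly 126 N.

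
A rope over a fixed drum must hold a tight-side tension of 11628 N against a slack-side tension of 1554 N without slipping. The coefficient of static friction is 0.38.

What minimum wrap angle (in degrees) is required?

T₂/T₁ = e^{μβ} → β = ln(T₂/T₁)/μ.
β = ln(11628/1554)/0.38 = 2.013/0.38 = 5.296 rad.
In degrees: β = 5.296 × 180/π = 303°.

β_min ≈ 303°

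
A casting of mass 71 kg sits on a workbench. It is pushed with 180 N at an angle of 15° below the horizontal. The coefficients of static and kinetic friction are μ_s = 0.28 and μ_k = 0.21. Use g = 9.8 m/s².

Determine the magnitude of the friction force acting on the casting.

f ≈ 174 N

N = m g + P sin α = 695.8 + 180×sin 15° = 742.4 N.
The horizontal driving force is P cos α = 173.9 N, so equilibrium needs friction f = 173.9 N.
The static-friction limit is μ_s N = 207.9 N.
173.9 ≤ 207.9 N → static; friction equals the required 174 N.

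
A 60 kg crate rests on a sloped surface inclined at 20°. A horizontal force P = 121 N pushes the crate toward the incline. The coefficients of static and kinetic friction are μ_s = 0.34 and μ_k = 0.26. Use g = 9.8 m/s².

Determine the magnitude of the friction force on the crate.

f ≈ 87.4 N (up the incline)

Normal direction: N = m g cos θ + P sin θ = 593.9 N.
Along the incline, the net driving force (taking up-slope positive) is P cos θ − m g sin θ = 113.7 − 201.1 = -87.41 N, so equilibrium requires friction f = 87.41 N (up-slope).
Maximum static friction: μ_s N = 0.34 × 593.9 = 201.9 N.
|f_req| = 87.41 ≤ 201.9 N → the crate is in equilibrium; friction equals the required value.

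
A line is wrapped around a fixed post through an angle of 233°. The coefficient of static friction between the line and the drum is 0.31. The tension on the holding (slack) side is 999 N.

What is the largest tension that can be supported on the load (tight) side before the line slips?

At impending slip the capstan equation gives T₂/T₁ = e^{μβ} with β in radians.
β = 233° × π/180 = 4.067 rad.
e^{μβ} = e^{0.31×4.067} = 3.528.
T₂ = T₁ · e^{μβ} = 999 × 3.528 = 3520 N.

T_max ≈ 3520 N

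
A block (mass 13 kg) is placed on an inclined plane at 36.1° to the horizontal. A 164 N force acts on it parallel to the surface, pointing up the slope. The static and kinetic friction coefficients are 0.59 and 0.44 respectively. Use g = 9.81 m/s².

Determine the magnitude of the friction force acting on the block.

f ≈ 45.3 N (down the incline)

Normal force: N = m g cos θ = 13 × 9.81 × cos 36.1° = 103 N.
The friction needed for equilibrium is m g sin θ − P = 75.14 − 164 = -88.86 N, measured positive up-slope.
Static friction can supply at most μ_s N = 60.8 N.
Since |-88.86| > 60.8 N, static friction cannot hold it; the block slides up the incline and kinetic friction applies: f = μ_k N = 0.44 × 103 = 45.3 N.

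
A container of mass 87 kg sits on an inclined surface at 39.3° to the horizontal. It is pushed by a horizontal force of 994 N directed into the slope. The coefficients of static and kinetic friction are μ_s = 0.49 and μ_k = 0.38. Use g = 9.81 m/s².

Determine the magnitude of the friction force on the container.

f ≈ 229 N (down the incline)

Normal direction: N = m g cos θ + P sin θ = 1290 N.
Along the incline, the net driving force (taking up-slope positive) is P cos θ − m g sin θ = 769.2 − 540.6 = 228.6 N, so equilibrium requires friction f = -228.6 N (down-slope).
Maximum static friction: μ_s N = 0.49 × 1290 = 632.1 N.
|f_req| = 228.6 ≤ 632.1 N → the container is in equilibrium; friction equals the required value.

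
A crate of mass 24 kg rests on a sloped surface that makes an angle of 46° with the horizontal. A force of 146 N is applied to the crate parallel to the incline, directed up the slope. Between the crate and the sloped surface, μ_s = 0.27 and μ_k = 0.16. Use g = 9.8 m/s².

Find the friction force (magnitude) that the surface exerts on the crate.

f ≈ 23.2 N (up the incline)

The normal reaction is N = m g cos θ = 163.4 N.
Parallel to the incline, ΣF = 0 gives f = m g sin θ − P = 169.2 − 146 = 23.19 N (up-slope positive).
Maximum static friction available: μ_s N = 0.27 × 163.4 = 44.11 N.
Since |23.19| ≤ 44.11 N, static friction is sufficient; f equals the required value, not μ_s N.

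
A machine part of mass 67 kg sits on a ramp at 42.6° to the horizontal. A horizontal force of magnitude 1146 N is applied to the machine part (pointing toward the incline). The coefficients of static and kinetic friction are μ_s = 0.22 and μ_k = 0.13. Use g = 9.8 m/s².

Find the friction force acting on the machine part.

Normal direction: N = m g cos θ + P sin θ = 1259 N.
Along the incline, the net driving force (taking up-slope positive) is P cos θ − m g sin θ = 843.6 − 444.4 = 399.1 N, so equilibrium requires friction f = -399.1 N (down-slope).
The limit of static friction is μ_s N = 277 N.
|f_req| = 399.1 > 277 N → the machine part slides up the incline; f = μ_k N = 0.13 × 1259 = 164 N.

f ≈ 164 N (down the incline)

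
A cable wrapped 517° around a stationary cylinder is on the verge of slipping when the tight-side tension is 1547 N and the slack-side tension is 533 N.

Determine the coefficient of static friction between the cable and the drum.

μ ≈ 0.118

T₂/T₁ = e^{μβ} → μ = ln(T₂/T₁)/β.
β = 517° = 9.023 rad.
μ = ln(1547/533)/9.023 = ln(2.902)/9.023 = 0.118.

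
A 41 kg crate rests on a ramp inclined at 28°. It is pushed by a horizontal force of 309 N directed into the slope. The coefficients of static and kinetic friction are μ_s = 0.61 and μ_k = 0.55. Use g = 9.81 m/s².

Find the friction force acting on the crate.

Resolve perpendicular to the incline: N = m g cos θ + P sin θ = 41×9.81×cos 28° + 309×sin 28° = 500.2 N.
Along the incline, the net driving force (taking up-slope positive) is P cos θ − m g sin θ = 272.8 − 188.8 = 84 N, so equilibrium requires friction f = -84 N (down-slope).
The limit of static friction is μ_s N = 305.1 N.
|f_req| = 84 ≤ 305.1 N → the crate is in equilibrium; friction equals the required value.

f ≈ 84 N (down the incline)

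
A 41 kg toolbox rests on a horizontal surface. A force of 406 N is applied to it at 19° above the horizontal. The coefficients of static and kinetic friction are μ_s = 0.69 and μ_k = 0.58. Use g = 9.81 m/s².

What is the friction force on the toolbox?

Vertical equilibrium gives N = m g − P sin α = 270 N.
Horizontally, friction must balance P cos α = 383.9 N.
μ_s N = 0.69 × 270 = 186.3 N.
The required friction exceeds μ_s N, so the toolbox moves and f = μ_k N = 157 N.

f ≈ 157 N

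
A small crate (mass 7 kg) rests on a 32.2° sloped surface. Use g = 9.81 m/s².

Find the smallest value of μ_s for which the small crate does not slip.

At the slip threshold m g sin θ = μ_s m g cos θ, so μ_s,min = tan θ.
μ_s,min = tan 32.2° = 0.63.

μ_s,min ≈ 0.63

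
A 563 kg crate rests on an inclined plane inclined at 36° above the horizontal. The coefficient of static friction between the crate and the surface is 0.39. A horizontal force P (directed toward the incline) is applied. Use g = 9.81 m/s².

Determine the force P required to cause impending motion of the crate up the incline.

P ≈ 8600 N

At impending motion up the slope, friction acts down-slope at its limit: f = μ_s N.
Perpendicular to the incline: N = m g cos θ + P sin θ.
Along the incline: P cos θ = m g sin θ + μ_s N = m g sin θ + μ_s (m g cos θ + P sin θ).
Solving, P (cos θ − μ_s sin θ) = m g (sin θ + μ_s cos θ), so P = 563×9.81×(sin 36° + 0.39 cos 36°)/(cos 36° − 0.39 sin 36°) = 5520×0.9033/0.5798 = 8600 N.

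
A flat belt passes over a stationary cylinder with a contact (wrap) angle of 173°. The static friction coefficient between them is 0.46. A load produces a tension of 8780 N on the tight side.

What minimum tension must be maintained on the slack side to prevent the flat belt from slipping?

Capstan equation at impending slip: T_tight/T_slack = e^{μβ}.
β = 173° = 3.019 rad; e^{μβ} = e^{0.46×3.019} = 4.011.
T_slack = T_tight / e^{μβ} = 8780 / 4.011 = 2190 N.

T_min ≈ 2190 N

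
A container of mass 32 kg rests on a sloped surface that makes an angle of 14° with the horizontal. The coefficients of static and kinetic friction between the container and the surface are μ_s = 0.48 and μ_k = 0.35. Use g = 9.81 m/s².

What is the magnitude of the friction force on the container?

f ≈ 75.9 N (up the incline)

Normal force: N = m g cos θ = 32 × 9.81 × cos 14° = 304.6 N.
For equilibrium along the incline, friction must balance the weight component: f = m g sin θ = 75.94 N up the slope.
Maximum static friction available: μ_s N = 0.48 × 304.6 = 146.2 N.
Since |75.94| ≤ 146.2 N, no slip — friction simply equals what equilibrium demands.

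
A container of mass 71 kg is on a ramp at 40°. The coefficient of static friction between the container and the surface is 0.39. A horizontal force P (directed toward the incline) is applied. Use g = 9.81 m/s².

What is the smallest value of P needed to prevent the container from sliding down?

The container tends to slide down (tan θ > μ_s), so at the point of impending slip friction acts up-slope at its limit: f = μ_s N.
Perpendicular to the incline: N = m g cos θ + P sin θ.
Along the incline: P cos θ + μ_s N = m g sin θ, i.e. P cos θ + μ_s (m g cos θ + P sin θ) = m g sin θ.
Solving, P (cos θ + μ_s sin θ) = m g (sin θ − μ_s cos θ), so P = 697×0.344/1.017 = 236 N.

P_min ≈ 236 N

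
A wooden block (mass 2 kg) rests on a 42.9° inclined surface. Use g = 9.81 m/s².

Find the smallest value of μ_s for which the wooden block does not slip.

μ_s,min ≈ 0.929

At the slip threshold m g sin θ = μ_s m g cos θ, so μ_s,min = tan θ.
μ_s,min = tan 42.9° = 0.929.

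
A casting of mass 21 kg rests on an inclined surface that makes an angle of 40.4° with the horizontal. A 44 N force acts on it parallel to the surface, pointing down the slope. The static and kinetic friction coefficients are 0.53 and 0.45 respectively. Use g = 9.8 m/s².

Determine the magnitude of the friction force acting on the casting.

The normal reaction is N = m g cos θ = 156.7 N.
The friction needed for equilibrium is m g sin θ + P = 133.4 + 44 = 177.4 N, measured positive up-slope.
Static friction can supply at most μ_s N = 83.06 N.
Since |177.4| > 83.06 N, static friction cannot hold it; the casting slides down the incline and kinetic friction applies: f = μ_k N = 0.45 × 156.7 = 70.5 N.

f ≈ 70.5 N (up the incline)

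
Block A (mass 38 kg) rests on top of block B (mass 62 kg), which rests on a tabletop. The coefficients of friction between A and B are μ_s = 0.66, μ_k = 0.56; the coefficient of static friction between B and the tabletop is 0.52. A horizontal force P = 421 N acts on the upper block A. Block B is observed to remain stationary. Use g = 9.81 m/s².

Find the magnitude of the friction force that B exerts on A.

Normal force at the A–B interface: N₁ = m_A g = 372.8 N.
Maximum static friction on A from B: μ_s N₁ = 0.66×372.8 = 246 N.
Since P = 421 N > 246 N, A slides on B; the A–B friction is kinetic: f₁ = μ_k N₁ = 0.56×372.8 = 209 N.
B experiences an equal 209 N forward from A (third law). B is in equilibrium, so the floor supplies f₂ = 209 N of static friction (limit μ_s(m_A+m_B)g = 510.1 N, not exceeded).

f ≈ 209 N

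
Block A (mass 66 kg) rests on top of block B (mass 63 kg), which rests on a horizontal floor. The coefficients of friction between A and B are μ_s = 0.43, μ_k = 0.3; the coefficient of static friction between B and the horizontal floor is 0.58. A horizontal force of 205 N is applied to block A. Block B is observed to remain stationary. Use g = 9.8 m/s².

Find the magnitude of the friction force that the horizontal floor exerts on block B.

f ≈ 205 N

Between the blocks, N₁ = m_A g = 646.8 N.
Maximum static friction on A from B: μ_s N₁ = 0.43×646.8 = 278.1 N.
Since P = 205 N ≤ 278.1 N, A does not slip on B; friction on A equals P = 205 N.
By Newton's third law B feels 205 N forward from A. With B stationary, the floor's static friction on B balances it: f₂ = 205 N (well within μ_s(m_A+m_B)g = 733.2 N).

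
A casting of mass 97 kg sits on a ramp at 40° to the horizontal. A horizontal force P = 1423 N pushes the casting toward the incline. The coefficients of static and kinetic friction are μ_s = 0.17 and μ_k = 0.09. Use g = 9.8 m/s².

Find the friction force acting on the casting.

The horizontal push has a component P sin θ into the surface, so N = m g cos θ + P sin θ = 728.2 + 914.7 = 1643 N.
Parallel to the incline: P cos θ − m g sin θ = 1090 − 611 = 479 N; the friction needed to balance this is 479 N acting down the slope.
The limit of static friction is μ_s N = 279.3 N.
The required 479 N exceeds the static limit, so the casting slides up-slope and f = μ_k N = 0.09×1643 = 148 N.

f ≈ 148 N (down the incline)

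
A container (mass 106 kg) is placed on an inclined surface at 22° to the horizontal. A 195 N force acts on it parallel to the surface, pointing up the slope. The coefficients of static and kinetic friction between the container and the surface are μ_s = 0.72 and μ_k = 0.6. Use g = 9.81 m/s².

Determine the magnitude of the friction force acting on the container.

The normal reaction is N = m g cos θ = 964.1 N.
Parallel to the incline, ΣF = 0 gives f = m g sin θ − P = 389.5 − 195 = 194.5 N (up-slope positive).
Static friction can supply at most μ_s N = 694.2 N.
Since |194.5| ≤ 694.2 N, static friction is sufficient; f equals the required value, not μ_s N.

f ≈ 195 N (up the incline)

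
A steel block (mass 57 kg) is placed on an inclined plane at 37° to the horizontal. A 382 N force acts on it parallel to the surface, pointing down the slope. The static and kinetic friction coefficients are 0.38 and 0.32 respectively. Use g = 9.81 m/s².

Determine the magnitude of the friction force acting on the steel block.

The normal reaction is N = m g cos θ = 446.6 N.
For equilibrium along the incline the friction force must supply f = m g sin θ + P = 336.5 + 382 = 718.5 N (positive meaning up-slope).
Maximum static friction available: μ_s N = 0.38 × 446.6 = 169.7 N.
|718.5| exceeds 169.7 N, so the steel block slips down-slope; friction is kinetic, f = μ_k N = 0.32×446.6 = 143 N.

f ≈ 143 N (up the incline)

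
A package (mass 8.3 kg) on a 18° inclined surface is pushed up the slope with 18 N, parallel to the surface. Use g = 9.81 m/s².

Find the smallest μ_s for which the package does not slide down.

N = m g cos θ = 77.44 N.
Friction must make up the shortfall along the incline: f = m g sin θ − P = 25.16 − 18 = 7.161 N.
At the threshold f = μ_s N, so μ_s,min = 7.161/77.44 = 0.0925.

μ_s,min ≈ 0.0925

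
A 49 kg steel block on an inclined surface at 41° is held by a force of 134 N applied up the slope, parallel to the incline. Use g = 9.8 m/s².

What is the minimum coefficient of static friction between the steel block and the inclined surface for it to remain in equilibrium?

μ_s,min ≈ 0.5

N = m g cos θ = 362.4 N.
Friction must make up the shortfall along the incline: f = m g sin θ − P = 315 − 134 = 181 N.
At the threshold f = μ_s N, so μ_s,min = 181/362.4 = 0.5.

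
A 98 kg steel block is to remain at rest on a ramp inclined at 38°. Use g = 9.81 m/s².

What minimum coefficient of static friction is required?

μ_s,min ≈ 0.781

At the slip threshold m g sin θ = μ_s m g cos θ, so μ_s,min = tan θ.
μ_s,min = tan 38° = 0.781.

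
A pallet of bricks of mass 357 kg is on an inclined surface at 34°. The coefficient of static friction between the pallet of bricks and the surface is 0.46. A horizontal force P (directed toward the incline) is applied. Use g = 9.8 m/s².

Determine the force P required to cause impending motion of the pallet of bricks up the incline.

P ≈ 5750 N

At impending motion up the slope, friction acts down-slope at its limit: f = μ_s N.
Perpendicular to the incline: N = m g cos θ + P sin θ.
Along the incline: P cos θ = m g sin θ + μ_s N = m g sin θ + μ_s (m g cos θ + P sin θ).
Solving, P (cos θ − μ_s sin θ) = m g (sin θ + μ_s cos θ), so P = 357×9.8×(sin 34° + 0.46 cos 34°)/(cos 34° − 0.46 sin 34°) = 3500×0.9406/0.5718 = 5750 N.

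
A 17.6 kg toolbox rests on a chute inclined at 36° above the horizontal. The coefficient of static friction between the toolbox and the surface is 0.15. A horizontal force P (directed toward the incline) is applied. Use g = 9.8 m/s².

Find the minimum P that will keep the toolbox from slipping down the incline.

P_min ≈ 89.7 N

The toolbox tends to slide down (tan θ > μ_s), so at the point of impending slip friction acts up-slope at its limit: f = μ_s N.
Perpendicular to the incline: N = m g cos θ + P sin θ.
Along the incline: P cos θ + μ_s N = m g sin θ, i.e. P cos θ + μ_s (m g cos θ + P sin θ) = m g sin θ.
Solving, P (cos θ + μ_s sin θ) = m g (sin θ − μ_s cos θ), so P = 172×0.4664/0.8972 = 89.7 N.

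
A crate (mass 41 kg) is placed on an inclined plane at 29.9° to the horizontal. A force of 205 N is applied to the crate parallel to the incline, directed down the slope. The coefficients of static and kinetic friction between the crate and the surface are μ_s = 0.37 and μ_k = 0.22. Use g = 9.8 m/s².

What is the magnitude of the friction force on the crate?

Perpendicular to the surface, N = m g cos θ = 41·9.8·cos 29.9° = 348.3 N.
The friction needed for equilibrium is m g sin θ + P = 200.3 + 205 = 405.3 N, measured positive up-slope.
The static-friction ceiling is μ_s N = 0.37 × 348.3 = 128.9 N.
Since |405.3| > 128.9 N, static friction cannot hold it; the crate slides down the incline and kinetic friction applies: f = μ_k N = 0.22 × 348.3 = 76.6 N.

f ≈ 76.6 N (up the incline)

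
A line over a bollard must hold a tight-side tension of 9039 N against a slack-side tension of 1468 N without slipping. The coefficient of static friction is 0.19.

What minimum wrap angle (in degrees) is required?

T₂/T₁ = e^{μβ} → β = ln(T₂/T₁)/μ.
β = ln(9039/1468)/0.19 = 1.818/0.19 = 9.567 rad.
In degrees: β = 9.567 × 180/π = 548°.

β_min ≈ 548°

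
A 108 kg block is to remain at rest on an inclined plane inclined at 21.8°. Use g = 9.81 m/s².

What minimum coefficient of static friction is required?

μ_s,min ≈ 0.4

At the slip threshold m g sin θ = μ_s m g cos θ, so μ_s,min = tan θ.
μ_s,min = tan 21.8° = 0.4.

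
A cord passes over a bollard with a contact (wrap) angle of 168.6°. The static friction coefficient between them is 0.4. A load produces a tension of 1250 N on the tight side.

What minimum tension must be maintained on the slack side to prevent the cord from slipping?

T_min ≈ 385 N

Capstan equation at impending slip: T_tight/T_slack = e^{μβ}.
β = 168.6° = 2.943 rad; e^{μβ} = e^{0.4×2.943} = 3.245.
T_slack = T_tight / e^{μβ} = 1250 / 3.245 = 385 N.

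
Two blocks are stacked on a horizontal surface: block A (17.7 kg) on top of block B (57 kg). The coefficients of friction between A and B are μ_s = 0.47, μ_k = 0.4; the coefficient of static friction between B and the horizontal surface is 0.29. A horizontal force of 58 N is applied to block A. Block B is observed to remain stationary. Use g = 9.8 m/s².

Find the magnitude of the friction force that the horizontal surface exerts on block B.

Normal force at the A–B interface: N₁ = m_A g = 173.5 N.
Maximum static friction on A from B: μ_s N₁ = 0.47×173.5 = 81.53 N.
P = 58 N is within that limit, so A and B move together (both at rest); the A–B friction is simply f₁ = P = 58 N.
By Newton's third law B feels 58 N forward from A. With B stationary, the floor's static friction on B balances it: f₂ = 58 N (well within μ_s(m_A+m_B)g = 212.3 N).

f ≈ 58 N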